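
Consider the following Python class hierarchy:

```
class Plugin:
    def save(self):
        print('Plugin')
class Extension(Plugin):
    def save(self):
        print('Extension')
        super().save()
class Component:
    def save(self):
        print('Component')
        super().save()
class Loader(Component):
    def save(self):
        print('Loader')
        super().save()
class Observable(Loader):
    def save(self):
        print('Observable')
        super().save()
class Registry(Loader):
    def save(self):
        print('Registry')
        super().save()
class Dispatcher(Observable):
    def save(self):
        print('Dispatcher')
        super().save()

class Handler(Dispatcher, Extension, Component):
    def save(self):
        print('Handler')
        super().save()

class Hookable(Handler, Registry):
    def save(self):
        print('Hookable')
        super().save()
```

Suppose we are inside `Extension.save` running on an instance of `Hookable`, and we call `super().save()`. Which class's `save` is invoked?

L[Hookable] = Hookable + merge(L[Handler], L[Registry], [Handler Registry])
  take Handler:  [Handler Dispatcher Observable Loader Extension Component Plugin object] + [Registry Loader Component object] + [Handler Registry]
  take Dispatcher:  [Dispatcher Observable Loader Extension Component Plugin object] + [Registry Loader Component object] + [Registry]
  take Observable:  [Observable Loader Extension Component Plugin object] + [Registry Loader Component object] + [Registry]
  take Registry:  [Loader Extension Component Plugin object] + [Registry Loader Component object] + [Registry]
  take Loader:  [Loader Extension Component Plugin object] + [Loader Component object]
  take Extension:  [Extension Component Plugin object] + [Component object]
  take Component:  [Component Plugin object] + [Component object]
  take Plugin:  [Plugin object] + [object]
  take object:  [object] + [object]
MRO: Hookable Handler Dispatcher Observable Registry Loader Extension Component Plugin object
super() in Extension.save on a Hookable instance goes to the class after Extension in Hookable's MRO: Component.

Component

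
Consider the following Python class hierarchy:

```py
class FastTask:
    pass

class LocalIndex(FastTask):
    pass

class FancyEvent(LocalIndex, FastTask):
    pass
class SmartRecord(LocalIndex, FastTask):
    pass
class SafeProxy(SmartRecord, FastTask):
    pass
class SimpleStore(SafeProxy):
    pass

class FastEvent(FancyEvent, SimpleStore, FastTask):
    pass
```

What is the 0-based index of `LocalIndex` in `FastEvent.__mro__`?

5

L[FastEvent] = FastEvent + merge(L[FancyEvent], L[SimpleStore], L[FastTask], [FancyEvent SimpleStore FastTask])
  take FancyEvent:  [FancyEvent LocalIndex FastTask object] + [SimpleStore SafeProxy SmartRecord LocalIndex FastTask object] + [FastTask object] + [FancyEvent SimpleStore FastTask]
  take SimpleStore:  [LocalIndex FastTask object] + [SimpleStore SafeProxy SmartRecord LocalIndex FastTask object] + [FastTask object] + [SimpleStore FastTask]
  take SafeProxy:  [LocalIndex FastTask object] + [SafeProxy SmartRecord LocalIndex FastTask object] + [FastTask object] + [FastTask]
  take SmartRecord:  [LocalIndex FastTask object] + [SmartRecord LocalIndex FastTask object] + [FastTask object] + [FastTask]
  take LocalIndex:  [LocalIndex FastTask object] + [LocalIndex FastTask object] + [FastTask object] + [FastTask]
  take FastTask:  [FastTask object] + [FastTask object] + [FastTask object] + [FastTask]
  take object:  [object] + [object] + [object]
MRO: FastEvent FancyEvent SimpleStore SafeProxy SmartRecord LocalIndex FastTask object
LocalIndex sits at index 5.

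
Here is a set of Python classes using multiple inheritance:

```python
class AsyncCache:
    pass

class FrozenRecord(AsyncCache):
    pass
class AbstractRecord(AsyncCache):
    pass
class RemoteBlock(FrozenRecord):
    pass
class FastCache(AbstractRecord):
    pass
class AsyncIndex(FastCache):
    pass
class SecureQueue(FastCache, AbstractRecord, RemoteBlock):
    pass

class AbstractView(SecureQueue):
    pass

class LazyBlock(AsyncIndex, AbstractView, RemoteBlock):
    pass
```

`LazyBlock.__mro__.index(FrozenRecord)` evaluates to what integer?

L[LazyBlock] = LazyBlock + merge(L[AsyncIndex], L[AbstractView], L[RemoteBlock], [AsyncIndex AbstractView RemoteBlock])
  take AsyncIndex:  [AsyncIndex FastCache AbstractRecord AsyncCache object] + [AbstractView SecureQueue FastCache AbstractRecord RemoteBlock FrozenRecord AsyncCache object] + [RemoteBlock FrozenRecord AsyncCache object] + [AsyncIndex AbstractView RemoteBlock]
  take AbstractView:  [FastCache AbstractRecord AsyncCache object] + [AbstractView SecureQueue FastCache AbstractRecord RemoteBlock FrozenRecord AsyncCache object] + [RemoteBlock FrozenRecord AsyncCache object] + [AbstractView RemoteBlock]
  take SecureQueue:  [FastCache AbstractRecord AsyncCache object] + [SecureQueue FastCache AbstractRecord RemoteBlock FrozenRecord AsyncCache object] + [RemoteBlock FrozenRecord AsyncCache object] + [RemoteBlock]
  take FastCache:  [FastCache AbstractRecord AsyncCache object] + [FastCache AbstractRecord RemoteBlock FrozenRecord AsyncCache object] + [RemoteBlock FrozenRecord AsyncCache object] + [RemoteBlock]
  take AbstractRecord:  [AbstractRecord AsyncCache object] + [AbstractRecord RemoteBlock FrozenRecord AsyncCache object] + [RemoteBlock FrozenRecord AsyncCache object] + [RemoteBlock]
  take RemoteBlock:  [AsyncCache object] + [RemoteBlock FrozenRecord AsyncCache object] + [RemoteBlock FrozenRecord AsyncCache object] + [RemoteBlock]
  take FrozenRecord:  [AsyncCache object] + [FrozenRecord AsyncCache object] + [FrozenRecord AsyncCache object]
  take AsyncCache:  [AsyncCache object] + [AsyncCache object] + [AsyncCache object]
  take object:  [object] + [object] + [object]
MRO: LazyBlock AsyncIndex AbstractView SecureQueue FastCache AbstractRecord RemoteBlock FrozenRecord AsyncCache object
FrozenRecord sits at index 7.

7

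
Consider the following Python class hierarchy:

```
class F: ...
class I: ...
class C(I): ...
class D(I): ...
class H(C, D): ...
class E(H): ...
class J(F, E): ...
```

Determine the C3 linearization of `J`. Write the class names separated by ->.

L[J] = J + merge(L[F], L[E], [F E])
  take F:  [F object] + [E H C D I object] + [F E]
  take E:  [object] + [E H C D I object] + [E]
  take H:  [object] + [H C D I object]
  take C:  [object] + [C D I object]
  take D:  [object] + [D I object]
  take I:  [object] + [I object]
  take object:  [object] + [object]

J -> F -> E -> H -> C -> D -> I -> object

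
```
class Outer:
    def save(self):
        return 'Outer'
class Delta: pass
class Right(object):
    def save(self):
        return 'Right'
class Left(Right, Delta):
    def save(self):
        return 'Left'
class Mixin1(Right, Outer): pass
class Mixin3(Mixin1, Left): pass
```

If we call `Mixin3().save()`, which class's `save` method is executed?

Left

L[Mixin3] = Mixin3 + merge(L[Mixin1], L[Left], [Mixin1 Left])
  take Mixin1:  [Mixin1 Right Outer object] + [Left Right Delta object] + [Mixin1 Left]
  take Left:  [Right Outer object] + [Left Right Delta object] + [Left]
  take Right:  [Right Outer object] + [Right Delta object]
  take Outer:  [Outer object] + [Delta object]
  take Delta:  [object] + [Delta object]
  take object:  [object] + [object]
MRO: Mixin3 Mixin1 Left Right Outer Delta object
save is defined in: Left, Outer, Right. First along the MRO is Left.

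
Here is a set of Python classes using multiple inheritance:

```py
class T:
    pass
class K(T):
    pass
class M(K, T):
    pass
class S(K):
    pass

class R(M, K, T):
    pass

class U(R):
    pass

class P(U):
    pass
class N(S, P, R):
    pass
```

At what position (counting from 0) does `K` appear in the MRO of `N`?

L[N] = N + merge(L[S], L[P], L[R], [S P R])
  take S:  [S K T object] + [P U R M K T object] + [R M K T object] + [S P R]
  take P:  [K T object] + [P U R M K T object] + [R M K T object] + [P R]
  take U:  [K T object] + [U R M K T object] + [R M K T object] + [R]
  take R:  [K T object] + [R M K T object] + [R M K T object] + [R]
  take M:  [K T object] + [M K T object] + [M K T object]
  take K:  [K T object] + [K T object] + [K T object]
  take T:  [T object] + [T object] + [T object]
  take object:  [object] + [object] + [object]
MRO: N S P U R M K T object
K sits at index 6.

6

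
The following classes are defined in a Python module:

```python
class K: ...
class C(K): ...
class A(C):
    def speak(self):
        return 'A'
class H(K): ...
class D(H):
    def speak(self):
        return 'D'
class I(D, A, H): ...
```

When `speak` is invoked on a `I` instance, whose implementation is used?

L[I] = I + merge(L[D], L[A], L[H], [D A H])
  take D:  [D H K object] + [A C K object] + [H K object] + [D A H]
  take A:  [H K object] + [A C K object] + [H K object] + [A H]
  take H:  [H K object] + [C K object] + [H K object] + [H]
  take C:  [K object] + [C K object] + [K object]
  take K:  [K object] + [K object] + [K object]
  take object:  [object] + [object] + [object]
MRO: I D A H C K object
speak is defined in: A, D. First along the MRO is D.

D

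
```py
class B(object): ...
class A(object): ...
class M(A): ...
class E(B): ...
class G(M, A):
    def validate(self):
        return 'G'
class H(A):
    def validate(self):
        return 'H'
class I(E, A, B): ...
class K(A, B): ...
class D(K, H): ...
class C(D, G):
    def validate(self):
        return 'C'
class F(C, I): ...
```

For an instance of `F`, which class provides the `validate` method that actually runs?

C

L[F] = F + merge(L[C], L[I], [C I])
  take C:  [C D K H G M A B object] + [I E A B object] + [C I]
  take D:  [D K H G M A B object] + [I E A B object] + [I]
  take K:  [K H G M A B object] + [I E A B object] + [I]
  take H:  [H G M A B object] + [I E A B object] + [I]
  take G:  [G M A B object] + [I E A B object] + [I]
  take M:  [M A B object] + [I E A B object] + [I]
  take I:  [A B object] + [I E A B object] + [I]
  take E:  [A B object] + [E A B object]
  take A:  [A B object] + [A B object]
  take B:  [B object] + [B object]
  take object:  [object] + [object]
MRO: F C D K H G M I E A B object
validate is defined in: C, G, H. First along the MRO is C.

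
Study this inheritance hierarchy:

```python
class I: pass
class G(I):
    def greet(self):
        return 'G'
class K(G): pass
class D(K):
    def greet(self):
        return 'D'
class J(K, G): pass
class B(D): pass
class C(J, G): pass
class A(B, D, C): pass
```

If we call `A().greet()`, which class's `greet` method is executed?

D

L[A] = A + merge(L[B], L[D], L[C], [B D C])
  take B:  [B D K G I object] + [D K G I object] + [C J K G I object] + [B D C]
  take D:  [D K G I object] + [D K G I object] + [C J K G I object] + [D C]
  take C:  [K G I object] + [K G I object] + [C J K G I object] + [C]
  take J:  [K G I object] + [K G I object] + [J K G I object]
  take K:  [K G I object] + [K G I object] + [K G I object]
  take G:  [G I object] + [G I object] + [G I object]
  take I:  [I object] + [I object] + [I object]
  take object:  [object] + [object] + [object]
MRO: A B D C J K G I object
greet is defined in: D, G. First along the MRO is D.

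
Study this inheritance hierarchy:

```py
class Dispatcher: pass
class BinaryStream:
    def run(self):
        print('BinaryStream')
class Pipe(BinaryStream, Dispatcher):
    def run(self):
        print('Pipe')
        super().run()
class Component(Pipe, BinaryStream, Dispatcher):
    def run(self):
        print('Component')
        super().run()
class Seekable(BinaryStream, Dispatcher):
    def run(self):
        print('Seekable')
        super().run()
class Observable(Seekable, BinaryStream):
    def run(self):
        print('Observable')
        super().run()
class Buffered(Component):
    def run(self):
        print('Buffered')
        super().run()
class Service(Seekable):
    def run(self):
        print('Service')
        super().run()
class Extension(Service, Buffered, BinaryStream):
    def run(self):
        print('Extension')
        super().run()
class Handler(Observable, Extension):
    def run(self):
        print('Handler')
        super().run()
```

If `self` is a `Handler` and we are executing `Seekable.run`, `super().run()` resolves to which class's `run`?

L[Handler] = Handler + merge(L[Observable], L[Extension], [Observable Extension])
  take Observable:  [Observable Seekable BinaryStream Dispatcher object] + [Extension Service Seekable Buffered Component Pipe BinaryStream Dispatcher object] + [Observable Extension]
  take Extension:  [Seekable BinaryStream Dispatcher object] + [Extension Service Seekable Buffered Component Pipe BinaryStream Dispatcher object] + [Extension]
  take Service:  [Seekable BinaryStream Dispatcher object] + [Service Seekable Buffered Component Pipe BinaryStream Dispatcher object]
  take Seekable:  [Seekable BinaryStream Dispatcher object] + [Seekable Buffered Component Pipe BinaryStream Dispatcher object]
  take Buffered:  [BinaryStream Dispatcher object] + [Buffered Component Pipe BinaryStream Dispatcher object]
  take Component:  [BinaryStream Dispatcher object] + [Component Pipe BinaryStream Dispatcher object]
  take Pipe:  [BinaryStream Dispatcher object] + [Pipe BinaryStream Dispatcher object]
  take BinaryStream:  [BinaryStream Dispatcher object] + [BinaryStream Dispatcher object]
  take Dispatcher:  [Dispatcher object] + [Dispatcher object]
  take object:  [object] + [object]
MRO: Handler Observable Extension Service Seekable Buffered Component Pipe BinaryStream Dispatcher object
super() in Seekable.run on a Handler instance goes to the class after Seekable in Handler's MRO: Buffered.

Buffered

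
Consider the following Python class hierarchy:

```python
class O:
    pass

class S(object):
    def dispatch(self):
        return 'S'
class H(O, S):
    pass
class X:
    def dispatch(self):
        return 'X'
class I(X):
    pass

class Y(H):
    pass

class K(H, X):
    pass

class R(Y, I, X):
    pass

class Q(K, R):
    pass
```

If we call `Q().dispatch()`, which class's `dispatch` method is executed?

S

L[Q] = Q + merge(L[K], L[R], [K R])
  take K:  [K H O S X object] + [R Y H O S I X object] + [K R]
  take R:  [H O S X object] + [R Y H O S I X object] + [R]
  take Y:  [H O S X object] + [Y H O S I X object]
  take H:  [H O S X object] + [H O S I X object]
  take O:  [O S X object] + [O S I X object]
  take S:  [S X object] + [S I X object]
  take I:  [X object] + [I X object]
  take X:  [X object] + [X object]
  take object:  [object] + [object]
MRO: Q K R Y H O S I X object
dispatch is defined in: S, X. First along the MRO is S.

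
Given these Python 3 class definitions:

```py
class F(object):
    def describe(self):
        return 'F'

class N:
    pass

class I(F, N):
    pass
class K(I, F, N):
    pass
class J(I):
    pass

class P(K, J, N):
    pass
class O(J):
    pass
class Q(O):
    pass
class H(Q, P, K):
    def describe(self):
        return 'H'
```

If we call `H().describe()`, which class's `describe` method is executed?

H

L[H] = H + merge(L[Q], L[P], L[K], [Q P K])
  take Q:  [Q O J I F N object] + [P K J I F N object] + [K I F N object] + [Q P K]
  take O:  [O J I F N object] + [P K J I F N object] + [K I F N object] + [P K]
  take P:  [J I F N object] + [P K J I F N object] + [K I F N object] + [P K]
  take K:  [J I F N object] + [K J I F N object] + [K I F N object] + [K]
  take J:  [J I F N object] + [J I F N object] + [I F N object]
  take I:  [I F N object] + [I F N object] + [I F N object]
  take F:  [F N object] + [F N object] + [F N object]
  take N:  [N object] + [N object] + [N object]
  take object:  [object] + [object] + [object]
MRO: H Q O P K J I F N object
describe is defined in: F, H. First along the MRO is H.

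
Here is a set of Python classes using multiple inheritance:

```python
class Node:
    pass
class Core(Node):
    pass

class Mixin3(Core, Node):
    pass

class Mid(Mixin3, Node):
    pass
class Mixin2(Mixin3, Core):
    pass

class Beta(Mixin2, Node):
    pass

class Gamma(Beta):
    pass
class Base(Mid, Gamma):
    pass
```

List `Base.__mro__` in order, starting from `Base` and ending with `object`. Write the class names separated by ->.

L[Base] = Base + merge(L[Mid], L[Gamma], [Mid Gamma])
  take Mid:  [Mid Mixin3 Core Node object] + [Gamma Beta Mixin2 Mixin3 Core Node object] + [Mid Gamma]
  take Gamma:  [Mixin3 Core Node object] + [Gamma Beta Mixin2 Mixin3 Core Node object] + [Gamma]
  take Beta:  [Mixin3 Core Node object] + [Beta Mixin2 Mixin3 Core Node object]
  take Mixin2:  [Mixin3 Core Node object] + [Mixin2 Mixin3 Core Node object]
  take Mixin3:  [Mixin3 Core Node object] + [Mixin3 Core Node object]
  take Core:  [Core Node object] + [Core Node object]
  take Node:  [Node object] + [Node object]
  take object:  [object] + [object]

Base -> Mid -> Gamma -> Beta -> Mixin2 -> Mixin3 -> Core -> Node -> object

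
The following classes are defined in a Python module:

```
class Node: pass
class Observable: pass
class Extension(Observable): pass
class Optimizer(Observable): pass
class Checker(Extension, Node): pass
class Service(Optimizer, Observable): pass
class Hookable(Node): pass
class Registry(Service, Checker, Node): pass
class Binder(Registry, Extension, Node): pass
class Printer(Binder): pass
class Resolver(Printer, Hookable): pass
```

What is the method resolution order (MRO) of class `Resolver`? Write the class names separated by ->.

L[Resolver] = Resolver + merge(L[Printer], L[Hookable], [Printer Hookable])
  take Printer:  [Printer Binder Registry Service Optimizer Checker Extension Observable Node object] + [Hookable Node object] + [Printer Hookable]
  take Binder:  [Binder Registry Service Optimizer Checker Extension Observable Node object] + [Hookable Node object] + [Hookable]
  take Registry:  [Registry Service Optimizer Checker Extension Observable Node object] + [Hookable Node object] + [Hookable]
  take Service:  [Service Optimizer Checker Extension Observable Node object] + [Hookable Node object] + [Hookable]
  take Optimizer:  [Optimizer Checker Extension Observable Node object] + [Hookable Node object] + [Hookable]
  take Checker:  [Checker Extension Observable Node object] + [Hookable Node object] + [Hookable]
  take Extension:  [Extension Observable Node object] + [Hookable Node object] + [Hookable]
  take Observable:  [Observable Node object] + [Hookable Node object] + [Hookable]
  take Hookable:  [Node object] + [Hookable Node object] + [Hookable]
  take Node:  [Node object] + [Node object]
  take object:  [object] + [object]

Resolver -> Printer -> Binder -> Registry -> Service -> Optimizer -> Checker -> Extension -> Observable -> Hookable -> Node -> object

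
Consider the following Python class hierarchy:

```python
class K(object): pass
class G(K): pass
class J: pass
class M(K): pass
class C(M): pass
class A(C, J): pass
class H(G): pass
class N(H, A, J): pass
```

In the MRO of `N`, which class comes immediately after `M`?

L[N] = N + merge(L[H], L[A], L[J], [H A J])
  take H:  [H G K object] + [A C M K J object] + [J object] + [H A J]
  take G:  [G K object] + [A C M K J object] + [J object] + [A J]
  take A:  [K object] + [A C M K J object] + [J object] + [A J]
  take C:  [K object] + [C M K J object] + [J object] + [J]
  take M:  [K object] + [M K J object] + [J object] + [J]
  take K:  [K object] + [K J object] + [J object] + [J]
  take J:  [object] + [J object] + [J object] + [J]
  take object:  [object] + [object] + [object]
MRO: N H G A C M K J object
M is at position 5; next is K.

K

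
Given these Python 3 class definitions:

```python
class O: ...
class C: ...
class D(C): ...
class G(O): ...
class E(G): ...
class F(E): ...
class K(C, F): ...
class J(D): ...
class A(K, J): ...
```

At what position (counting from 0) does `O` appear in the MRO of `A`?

L[A] = A + merge(L[K], L[J], [K J])
  take K:  [K C F E G O object] + [J D C object] + [K J]
  take J:  [C F E G O object] + [J D C object] + [J]
  take D:  [C F E G O object] + [D C object]
  take C:  [C F E G O object] + [C object]
  take F:  [F E G O object] + [object]
  take E:  [E G O object] + [object]
  take G:  [G O object] + [object]
  take O:  [O object] + [object]
  take object:  [object] + [object]
MRO: A K J D C F E G O object
O sits at index 8.

8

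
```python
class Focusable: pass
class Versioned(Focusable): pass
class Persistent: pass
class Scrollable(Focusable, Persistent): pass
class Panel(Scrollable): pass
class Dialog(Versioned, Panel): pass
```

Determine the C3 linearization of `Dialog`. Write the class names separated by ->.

L[Dialog] = Dialog + merge(L[Versioned], L[Panel], [Versioned Panel])
  take Versioned:  [Versioned Focusable object] + [Panel Scrollable Focusable Persistent object] + [Versioned Panel]
  take Panel:  [Focusable object] + [Panel Scrollable Focusable Persistent object] + [Panel]
  take Scrollable:  [Focusable object] + [Scrollable Focusable Persistent object]
  take Focusable:  [Focusable object] + [Focusable Persistent object]
  take Persistent:  [object] + [Persistent object]
  take object:  [object] + [object]

Dialog -> Versioned -> Panel -> Scrollable -> Focusable -> Persistent -> object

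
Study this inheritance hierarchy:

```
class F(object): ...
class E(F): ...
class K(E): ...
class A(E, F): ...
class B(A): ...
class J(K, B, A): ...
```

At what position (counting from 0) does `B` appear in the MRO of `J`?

L[J] = J + merge(L[K], L[B], L[A], [K B A])
  take K:  [K E F object] + [B A E F object] + [A E F object] + [K B A]
  take B:  [E F object] + [B A E F object] + [A E F object] + [B A]
  take A:  [E F object] + [A E F object] + [A E F object] + [A]
  take E:  [E F object] + [E F object] + [E F object]
  take F:  [F object] + [F object] + [F object]
  take object:  [object] + [object] + [object]
MRO: J K B A E F object
B sits at index 2.

2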